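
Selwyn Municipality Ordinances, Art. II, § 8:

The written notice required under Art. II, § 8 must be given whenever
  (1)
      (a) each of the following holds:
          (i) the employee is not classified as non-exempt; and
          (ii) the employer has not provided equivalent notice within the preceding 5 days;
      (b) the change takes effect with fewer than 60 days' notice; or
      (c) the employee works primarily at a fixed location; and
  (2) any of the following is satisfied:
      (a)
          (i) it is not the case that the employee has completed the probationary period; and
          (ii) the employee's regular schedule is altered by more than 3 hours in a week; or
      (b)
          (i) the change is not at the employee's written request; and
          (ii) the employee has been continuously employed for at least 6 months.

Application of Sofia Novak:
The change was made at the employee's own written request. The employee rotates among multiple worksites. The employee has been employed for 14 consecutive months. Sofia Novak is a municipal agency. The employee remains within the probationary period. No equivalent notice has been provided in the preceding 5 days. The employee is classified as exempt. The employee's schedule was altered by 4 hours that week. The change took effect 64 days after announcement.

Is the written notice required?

Yes — required.

(i) not (non-exempt) — satisfied.
(ii) no recent notice — satisfied.
(a): T AND T → true.
(b) < 60 days' notice — not met.
(c) fixed location — not met.
(1) = T OR F OR F = true.
(i) not (past probation) — met.
(ii) schedule shift > 3h — satisfied.
(a) = T AND T = true.
(i) not employee-requested — not met.
(ii) tenure ≥ 6 mo. — holds.
(b): F AND T → false.
(2) = T OR F = true.
Overall: T AND T → true.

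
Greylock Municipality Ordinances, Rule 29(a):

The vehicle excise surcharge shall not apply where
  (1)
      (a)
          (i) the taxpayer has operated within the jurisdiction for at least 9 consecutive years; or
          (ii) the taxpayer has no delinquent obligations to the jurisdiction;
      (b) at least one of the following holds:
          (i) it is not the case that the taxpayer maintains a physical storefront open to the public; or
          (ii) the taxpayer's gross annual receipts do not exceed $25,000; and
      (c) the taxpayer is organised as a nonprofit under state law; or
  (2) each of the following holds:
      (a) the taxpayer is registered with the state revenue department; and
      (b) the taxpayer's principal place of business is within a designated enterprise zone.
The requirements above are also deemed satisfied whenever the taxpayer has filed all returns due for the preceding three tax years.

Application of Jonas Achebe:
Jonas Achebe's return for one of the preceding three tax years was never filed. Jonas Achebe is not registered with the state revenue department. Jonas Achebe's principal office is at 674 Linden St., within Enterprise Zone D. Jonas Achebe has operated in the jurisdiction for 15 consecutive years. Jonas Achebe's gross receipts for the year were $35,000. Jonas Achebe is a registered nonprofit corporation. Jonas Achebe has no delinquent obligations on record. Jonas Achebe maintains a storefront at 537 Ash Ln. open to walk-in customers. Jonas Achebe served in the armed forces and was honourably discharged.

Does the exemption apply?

No — not exempt.

(i) ≥ 9 yrs in jurisdiction — satisfied.
(ii) no delinquency — met.
(a) = T OR T = true.
(i) not (has storefront) — not met.
(ii) receipts ≤ $25,000 — fails.
So (b) is not satisfied (F OR F).
(c) nonprofit — holds.
So (1) is not satisfied (T AND F AND T).
(a) state-registered — not met.
(b) in enterprise zone — holds.
So (2) is not satisfied (F AND T).
Overall: F OR F → false.
Exception (returns current) — not satisfied.
Result: main false OR exception false → false.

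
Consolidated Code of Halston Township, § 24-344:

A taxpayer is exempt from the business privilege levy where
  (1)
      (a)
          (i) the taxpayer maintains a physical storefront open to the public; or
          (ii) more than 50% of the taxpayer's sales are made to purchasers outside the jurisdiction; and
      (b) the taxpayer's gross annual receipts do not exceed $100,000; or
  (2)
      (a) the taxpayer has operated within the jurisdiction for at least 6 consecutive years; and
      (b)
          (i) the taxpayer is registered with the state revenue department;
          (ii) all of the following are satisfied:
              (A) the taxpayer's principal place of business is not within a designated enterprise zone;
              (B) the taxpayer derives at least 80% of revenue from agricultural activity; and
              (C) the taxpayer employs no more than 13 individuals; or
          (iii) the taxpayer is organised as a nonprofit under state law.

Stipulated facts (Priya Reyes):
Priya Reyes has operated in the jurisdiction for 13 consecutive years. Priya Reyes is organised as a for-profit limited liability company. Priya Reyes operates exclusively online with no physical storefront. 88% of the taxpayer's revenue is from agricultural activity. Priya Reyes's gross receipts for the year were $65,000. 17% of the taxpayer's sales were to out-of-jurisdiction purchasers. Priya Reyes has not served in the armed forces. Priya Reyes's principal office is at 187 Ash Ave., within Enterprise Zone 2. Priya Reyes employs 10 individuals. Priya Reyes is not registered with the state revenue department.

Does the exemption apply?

No — not exempt.

(i) has storefront — not satisfied.
(ii) >50% out-of-jur. sales — not satisfied.
So (a) is not satisfied (F OR F).
(b) receipts ≤ $100,000 — met.
So (1) is not satisfied (F AND T).
(a) ≥ 6 yrs in jurisdiction — satisfied.
(i) state-registered — fails.
(A) not (in enterprise zone) — fails.
(B) ≥80% agricultural — satisfied.
(C) ≤ 13 employees — met.
So (ii) is not satisfied (F AND T AND T).
(iii) nonprofit — not met.
(b): F OR F OR F → false.
So (2) is not satisfied (T AND F).
Overall: F OR F → false.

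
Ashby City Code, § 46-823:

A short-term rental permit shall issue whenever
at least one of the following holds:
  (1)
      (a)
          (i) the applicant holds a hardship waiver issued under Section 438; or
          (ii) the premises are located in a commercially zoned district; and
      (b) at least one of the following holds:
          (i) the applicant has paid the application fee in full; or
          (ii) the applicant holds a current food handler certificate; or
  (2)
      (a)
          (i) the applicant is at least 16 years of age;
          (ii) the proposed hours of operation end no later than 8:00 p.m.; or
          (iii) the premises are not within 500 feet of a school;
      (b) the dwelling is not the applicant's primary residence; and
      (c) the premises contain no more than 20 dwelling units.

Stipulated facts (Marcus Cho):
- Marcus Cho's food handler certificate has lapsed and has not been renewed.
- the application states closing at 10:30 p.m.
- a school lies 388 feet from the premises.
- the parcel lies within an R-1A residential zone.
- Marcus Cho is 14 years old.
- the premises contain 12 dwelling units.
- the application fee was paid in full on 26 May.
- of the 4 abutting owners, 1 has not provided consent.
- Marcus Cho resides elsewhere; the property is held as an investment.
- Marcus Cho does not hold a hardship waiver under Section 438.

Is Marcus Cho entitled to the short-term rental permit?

No — denied.

(i) hardship waiver — not met.
(ii) commercially zoned — not met.
(a) = F OR F = false.
(i) fee paid — satisfied.
(ii) food handler cert. — fails.
(b): T OR F → true.
So (1) is not satisfied (F AND T).
(i) age ≥ 16 — not met.
(ii) closes by 8 p.m. — not met.
(iii) ≥500 ft from school — fails.
So (a) is not satisfied (F OR F OR F).
(b) not (primary residence) — satisfied.
(c) ≤ 20 units — holds.
(2): F AND T AND T → false.
Overall = F OR F = false.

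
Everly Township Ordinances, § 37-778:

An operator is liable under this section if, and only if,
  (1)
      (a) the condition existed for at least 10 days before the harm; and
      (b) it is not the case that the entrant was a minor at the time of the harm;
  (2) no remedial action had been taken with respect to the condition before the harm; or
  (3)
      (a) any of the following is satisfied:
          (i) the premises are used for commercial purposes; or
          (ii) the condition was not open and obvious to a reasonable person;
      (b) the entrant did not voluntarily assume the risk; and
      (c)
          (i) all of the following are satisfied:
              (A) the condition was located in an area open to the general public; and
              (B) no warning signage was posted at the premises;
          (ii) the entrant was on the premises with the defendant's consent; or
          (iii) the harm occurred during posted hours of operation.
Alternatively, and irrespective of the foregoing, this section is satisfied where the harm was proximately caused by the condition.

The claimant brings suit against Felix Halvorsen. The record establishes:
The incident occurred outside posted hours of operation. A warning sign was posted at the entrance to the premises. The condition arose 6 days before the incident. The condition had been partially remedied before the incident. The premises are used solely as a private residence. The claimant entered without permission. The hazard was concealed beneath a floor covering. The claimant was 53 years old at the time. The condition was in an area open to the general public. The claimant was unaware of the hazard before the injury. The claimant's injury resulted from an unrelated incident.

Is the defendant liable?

(a) condition ≥10 days old — fails.
(b) not (entrant a minor) — met.
So (1) is not satisfied (F AND T).
(2) no remedial action — not satisfied.
(i) commercial use — fails.
(ii) not open/obvious — met.
So (a) is satisfied (F OR T).
(b) no assumed risk — holds.
(A) public area — satisfied.
(B) no signage posted — fails.
(i) = T AND F = false.
(ii) consent to enter — fails.
(iii) during posted hours — not satisfied.
(c): F OR F OR F → false.
(3) = T AND T AND F = false.
Overall = F OR F OR F = false.
Exception (proximate cause) — not satisfied.
Result: main false OR exception false → false.

No — not liable.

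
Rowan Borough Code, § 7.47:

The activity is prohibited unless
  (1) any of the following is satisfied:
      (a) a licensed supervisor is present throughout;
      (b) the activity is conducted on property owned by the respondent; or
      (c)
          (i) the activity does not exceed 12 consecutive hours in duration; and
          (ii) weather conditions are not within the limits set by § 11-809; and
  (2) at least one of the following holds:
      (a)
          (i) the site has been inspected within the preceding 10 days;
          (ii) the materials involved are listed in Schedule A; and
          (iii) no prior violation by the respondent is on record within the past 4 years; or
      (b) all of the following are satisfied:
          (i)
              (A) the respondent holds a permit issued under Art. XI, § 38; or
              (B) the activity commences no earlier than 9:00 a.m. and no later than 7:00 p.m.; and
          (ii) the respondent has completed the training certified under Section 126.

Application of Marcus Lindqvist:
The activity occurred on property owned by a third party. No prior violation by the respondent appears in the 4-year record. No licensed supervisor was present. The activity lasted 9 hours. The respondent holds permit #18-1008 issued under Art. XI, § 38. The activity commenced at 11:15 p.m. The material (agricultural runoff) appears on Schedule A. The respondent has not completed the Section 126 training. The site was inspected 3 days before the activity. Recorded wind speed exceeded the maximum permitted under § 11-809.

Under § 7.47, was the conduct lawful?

Yes — lawful.

(a) supervisor present — fails.
(b) own property — not satisfied.
(i) ≤ 12 hrs duration — met.
(ii) not (weather ok) — holds.
So (c) is satisfied (T AND T).
(1) = F OR F OR T = true.
(i) site inspected — holds.
(ii) Schedule A material — holds.
(iii) no prior violation — met.
(a): T AND T AND T → true.
(A) holds permit — holds.
(B) start within hours — not satisfied.
(i): T OR F → true.
(ii) training certified — not met.
(b) = T AND F = false.
So (2) is satisfied (T OR F).
Overall: T AND T → true.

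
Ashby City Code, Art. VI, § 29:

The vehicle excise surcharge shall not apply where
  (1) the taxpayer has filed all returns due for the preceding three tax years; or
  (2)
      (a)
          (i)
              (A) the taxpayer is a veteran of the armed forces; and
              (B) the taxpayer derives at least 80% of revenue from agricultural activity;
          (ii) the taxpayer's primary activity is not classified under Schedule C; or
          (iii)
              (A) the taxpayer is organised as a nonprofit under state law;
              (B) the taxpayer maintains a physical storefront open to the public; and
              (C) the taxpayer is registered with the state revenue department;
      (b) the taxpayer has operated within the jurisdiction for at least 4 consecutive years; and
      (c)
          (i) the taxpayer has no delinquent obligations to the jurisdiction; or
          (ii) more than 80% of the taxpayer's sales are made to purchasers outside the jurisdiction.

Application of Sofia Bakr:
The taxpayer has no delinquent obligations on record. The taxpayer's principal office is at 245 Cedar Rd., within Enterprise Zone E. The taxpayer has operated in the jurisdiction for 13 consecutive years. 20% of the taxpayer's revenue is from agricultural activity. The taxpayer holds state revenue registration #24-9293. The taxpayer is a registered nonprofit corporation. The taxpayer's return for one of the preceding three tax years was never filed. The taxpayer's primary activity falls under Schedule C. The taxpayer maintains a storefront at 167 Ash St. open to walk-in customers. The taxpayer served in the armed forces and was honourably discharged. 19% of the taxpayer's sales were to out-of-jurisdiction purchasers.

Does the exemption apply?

Yes — exempt.

(1) returns current — fails.
(A) veteran — satisfied.
(B) ≥80% agricultural — not met.
So (i) is not satisfied (T AND F).
(ii) not (Schedule C activity) — not satisfied.
(A) nonprofit — holds.
(B) has storefront — met.
(C) state-registered — met.
(iii) = T AND T AND T = true.
(a): F OR F OR T → true.
(b) ≥ 4 yrs in jurisdiction — satisfied.
(i) no delinquency — holds.
(ii) >80% out-of-jur. sales — not satisfied.
So (c) is satisfied (T OR F).
(2) = T AND T AND T = true.
Overall = F OR T = true.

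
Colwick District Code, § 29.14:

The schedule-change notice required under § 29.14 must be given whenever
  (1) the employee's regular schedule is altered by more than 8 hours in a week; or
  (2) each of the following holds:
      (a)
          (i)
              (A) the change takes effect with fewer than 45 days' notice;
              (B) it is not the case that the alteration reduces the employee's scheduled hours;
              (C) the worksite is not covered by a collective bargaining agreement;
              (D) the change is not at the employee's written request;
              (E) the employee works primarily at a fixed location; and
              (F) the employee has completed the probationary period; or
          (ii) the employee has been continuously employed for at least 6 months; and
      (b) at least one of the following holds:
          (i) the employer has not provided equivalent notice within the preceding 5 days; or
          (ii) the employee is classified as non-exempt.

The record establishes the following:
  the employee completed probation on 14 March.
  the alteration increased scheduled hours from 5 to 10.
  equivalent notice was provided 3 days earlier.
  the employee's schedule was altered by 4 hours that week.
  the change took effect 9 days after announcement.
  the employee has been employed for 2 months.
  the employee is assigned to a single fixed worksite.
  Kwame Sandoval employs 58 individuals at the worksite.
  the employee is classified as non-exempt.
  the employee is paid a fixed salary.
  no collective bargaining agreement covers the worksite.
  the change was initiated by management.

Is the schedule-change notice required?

Yes — required.

(1) schedule shift > 8h — fails.
(A) < 45 days' notice — satisfied.
(B) not (hours reduced) — met.
(C) no CBA — holds.
(D) not employee-requested — satisfied.
(E) fixed location — holds.
(F) past probation — met.
(i): T AND T AND T AND T AND T AND T → true.
(ii) tenure ≥ 6 mo. — not met.
(a) = T OR F = true.
(i) no recent notice — not met.
(ii) non-exempt — holds.
(b) = F OR T = true.
(2): T AND T → true.
So Overall is satisfied (F OR T).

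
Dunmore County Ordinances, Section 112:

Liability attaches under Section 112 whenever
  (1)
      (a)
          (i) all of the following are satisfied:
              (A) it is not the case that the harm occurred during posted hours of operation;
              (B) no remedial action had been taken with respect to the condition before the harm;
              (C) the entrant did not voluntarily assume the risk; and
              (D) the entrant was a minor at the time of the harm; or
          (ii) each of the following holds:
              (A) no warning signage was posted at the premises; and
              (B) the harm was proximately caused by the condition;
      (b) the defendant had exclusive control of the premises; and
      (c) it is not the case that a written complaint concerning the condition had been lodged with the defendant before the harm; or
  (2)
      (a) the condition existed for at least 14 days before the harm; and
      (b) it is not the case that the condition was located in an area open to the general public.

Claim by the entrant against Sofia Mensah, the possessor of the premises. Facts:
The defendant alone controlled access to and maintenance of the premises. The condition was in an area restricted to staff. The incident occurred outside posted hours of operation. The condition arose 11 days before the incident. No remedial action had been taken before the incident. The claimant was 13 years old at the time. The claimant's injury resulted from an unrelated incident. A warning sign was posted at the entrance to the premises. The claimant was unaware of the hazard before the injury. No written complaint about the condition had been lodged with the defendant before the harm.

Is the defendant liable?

(A) not (during posted hours) — satisfied.
(B) no remedial action — met.
(C) no assumed risk — holds.
(D) entrant a minor — satisfied.
So (i) is satisfied (T AND T AND T AND T).
(A) no signage posted — not satisfied.
(B) proximate cause — not met.
(ii): F AND F → false.
(a): T OR F → true.
(b) exclusive control — holds.
(c) not (complaint lodged) — satisfied.
So (1) is satisfied (T AND T AND T).
(a) condition ≥14 days old — not satisfied.
(b) not (public area) — met.
(2): F AND T → false.
So Overall is satisfied (T OR F).

Yes — liable.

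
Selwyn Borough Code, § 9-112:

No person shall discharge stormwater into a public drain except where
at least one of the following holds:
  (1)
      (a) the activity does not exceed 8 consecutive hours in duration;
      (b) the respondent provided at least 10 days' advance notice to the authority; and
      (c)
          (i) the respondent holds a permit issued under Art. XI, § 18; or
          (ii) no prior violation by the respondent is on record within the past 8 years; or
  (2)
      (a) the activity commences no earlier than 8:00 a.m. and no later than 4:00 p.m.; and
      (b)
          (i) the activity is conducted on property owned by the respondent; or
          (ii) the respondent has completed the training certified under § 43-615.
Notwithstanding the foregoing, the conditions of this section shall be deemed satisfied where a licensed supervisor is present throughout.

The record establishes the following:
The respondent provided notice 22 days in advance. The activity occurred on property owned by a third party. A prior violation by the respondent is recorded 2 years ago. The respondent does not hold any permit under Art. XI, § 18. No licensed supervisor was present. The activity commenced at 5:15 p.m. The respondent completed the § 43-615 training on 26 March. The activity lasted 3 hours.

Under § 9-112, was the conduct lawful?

No — unlawful.

(a) ≤ 8 hrs duration — holds.
(b) ≥10 days' notice — satisfied.
(i) holds permit — not met.
(ii) no prior violation — not met.
So (c) is not satisfied (F OR F).
(1): T AND T AND F → false.
(a) start within hours — not met.
(i) own property — not satisfied.
(ii) training certified — holds.
(b): F OR T → true.
(2): F AND T → false.
Overall = F OR F = false.
Exception (supervisor present) — not satisfied.
Result: main false OR exception false → false.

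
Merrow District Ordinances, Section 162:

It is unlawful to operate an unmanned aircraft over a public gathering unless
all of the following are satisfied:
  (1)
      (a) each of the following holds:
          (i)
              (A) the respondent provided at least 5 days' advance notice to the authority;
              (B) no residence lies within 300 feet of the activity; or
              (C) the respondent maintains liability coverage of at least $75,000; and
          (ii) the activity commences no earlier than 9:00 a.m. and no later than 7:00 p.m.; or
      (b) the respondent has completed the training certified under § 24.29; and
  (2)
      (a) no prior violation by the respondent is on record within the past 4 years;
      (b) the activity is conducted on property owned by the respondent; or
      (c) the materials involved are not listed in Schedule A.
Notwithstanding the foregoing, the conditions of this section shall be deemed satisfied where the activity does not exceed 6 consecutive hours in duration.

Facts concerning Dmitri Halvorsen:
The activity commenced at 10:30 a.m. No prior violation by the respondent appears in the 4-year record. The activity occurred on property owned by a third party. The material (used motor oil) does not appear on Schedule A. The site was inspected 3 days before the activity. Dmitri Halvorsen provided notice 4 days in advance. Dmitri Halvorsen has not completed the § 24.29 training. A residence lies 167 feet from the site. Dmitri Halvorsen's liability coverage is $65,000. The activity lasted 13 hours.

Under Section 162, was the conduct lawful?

(A) ≥5 days' notice — fails.
(B) no residence in 300 ft — not satisfied.
(C) coverage ≥ $75,000 — not met.
So (i) is not satisfied (F OR F OR F).
(ii) start within hours — holds.
(a) = F AND T = false.
(b) training certified — not met.
(1): F OR F → false.
(a) no prior violation — met.
(b) own property — not satisfied.
(c) not (Schedule A material) — met.
So (2) is satisfied (T OR F OR T).
Overall: F AND T → false.
Exception (≤ 6 hrs duration) — not satisfied.
Result: main false OR exception false → false.

No — unlawful.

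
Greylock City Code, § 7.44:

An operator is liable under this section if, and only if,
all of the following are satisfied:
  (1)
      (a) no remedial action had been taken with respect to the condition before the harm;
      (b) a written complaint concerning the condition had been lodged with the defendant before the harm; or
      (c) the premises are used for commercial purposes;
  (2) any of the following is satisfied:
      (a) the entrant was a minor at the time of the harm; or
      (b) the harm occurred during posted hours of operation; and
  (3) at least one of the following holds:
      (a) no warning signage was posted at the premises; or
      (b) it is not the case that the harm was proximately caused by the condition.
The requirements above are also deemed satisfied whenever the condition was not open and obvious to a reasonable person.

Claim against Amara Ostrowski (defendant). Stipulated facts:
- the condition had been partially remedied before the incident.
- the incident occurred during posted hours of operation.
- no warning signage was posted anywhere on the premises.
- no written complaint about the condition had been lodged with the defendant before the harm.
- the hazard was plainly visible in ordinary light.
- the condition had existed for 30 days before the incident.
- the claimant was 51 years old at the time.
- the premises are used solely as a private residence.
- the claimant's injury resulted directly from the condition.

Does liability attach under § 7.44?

No — not liable.

(a) no remedial action — not met.
(b) complaint lodged — not met.
(c) commercial use — not met.
(1): F OR F OR F → false.
(a) entrant a minor — fails.
(b) during posted hours — satisfied.
(2): F OR T → true.
(a) no signage posted — satisfied.
(b) not (proximate cause) — fails.
(3) = T OR F = true.
So Overall is not satisfied (F AND T AND T).
Exception (not open/obvious) — not satisfied.
Result: main false OR exception false → false.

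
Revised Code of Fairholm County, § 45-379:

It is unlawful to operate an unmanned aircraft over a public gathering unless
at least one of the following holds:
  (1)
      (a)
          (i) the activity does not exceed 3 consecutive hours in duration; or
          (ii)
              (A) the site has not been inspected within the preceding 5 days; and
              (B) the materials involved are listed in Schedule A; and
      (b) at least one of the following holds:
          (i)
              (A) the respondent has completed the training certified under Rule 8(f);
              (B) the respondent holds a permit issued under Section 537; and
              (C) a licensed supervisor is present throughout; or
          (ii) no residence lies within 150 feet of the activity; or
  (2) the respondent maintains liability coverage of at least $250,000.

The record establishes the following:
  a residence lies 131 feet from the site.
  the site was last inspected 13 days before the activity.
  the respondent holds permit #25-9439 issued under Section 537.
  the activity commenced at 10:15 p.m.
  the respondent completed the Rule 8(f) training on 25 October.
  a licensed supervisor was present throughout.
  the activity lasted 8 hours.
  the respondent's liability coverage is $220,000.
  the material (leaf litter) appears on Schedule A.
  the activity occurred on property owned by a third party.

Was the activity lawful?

Yes — lawful.

(i) ≤ 3 hrs duration — not satisfied.
(A) not (site inspected) — holds.
(B) Schedule A material — satisfied.
(ii) = T AND T = true.
(a) = F OR T = true.
(A) training certified — holds.
(B) holds permit — holds.
(C) supervisor present — met.
(i): T AND T AND T → true.
(ii) no residence in 150 ft — not met.
(b) = T OR F = true.
So (1) is satisfied (T AND T).
(2) coverage ≥ $250,000 — fails.
Overall: T OR F → true.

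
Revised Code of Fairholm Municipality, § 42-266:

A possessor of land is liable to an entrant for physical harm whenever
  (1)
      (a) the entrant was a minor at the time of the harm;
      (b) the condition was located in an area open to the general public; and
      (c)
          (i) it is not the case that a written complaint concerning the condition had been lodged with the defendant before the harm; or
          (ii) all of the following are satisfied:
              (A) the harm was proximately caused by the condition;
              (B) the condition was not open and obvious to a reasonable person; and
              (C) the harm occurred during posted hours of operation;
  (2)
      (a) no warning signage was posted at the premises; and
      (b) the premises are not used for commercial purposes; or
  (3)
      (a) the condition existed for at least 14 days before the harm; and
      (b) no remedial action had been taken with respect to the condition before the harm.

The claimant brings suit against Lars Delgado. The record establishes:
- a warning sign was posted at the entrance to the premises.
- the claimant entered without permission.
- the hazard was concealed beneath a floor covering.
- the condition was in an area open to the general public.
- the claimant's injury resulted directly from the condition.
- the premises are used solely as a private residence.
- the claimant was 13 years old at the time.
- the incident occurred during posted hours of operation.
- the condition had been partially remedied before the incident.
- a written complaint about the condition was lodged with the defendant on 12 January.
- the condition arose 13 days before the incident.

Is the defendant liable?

(a) entrant a minor — holds.
(b) public area — holds.
(i) not (complaint lodged) — not satisfied.
(A) proximate cause — holds.
(B) not open/obvious — met.
(C) during posted hours — holds.
(ii): T AND T AND T → true.
(c): F OR T → true.
(1) = T AND T AND T = true.
(a) no signage posted — not met.
(b) not (commercial use) — met.
So (2) is not satisfied (F AND T).
(a) condition ≥14 days old — not satisfied.
(b) no remedial action — not satisfied.
So (3) is not satisfied (F AND F).
So Overall is satisfied (T OR F OR F).

Yes — liable.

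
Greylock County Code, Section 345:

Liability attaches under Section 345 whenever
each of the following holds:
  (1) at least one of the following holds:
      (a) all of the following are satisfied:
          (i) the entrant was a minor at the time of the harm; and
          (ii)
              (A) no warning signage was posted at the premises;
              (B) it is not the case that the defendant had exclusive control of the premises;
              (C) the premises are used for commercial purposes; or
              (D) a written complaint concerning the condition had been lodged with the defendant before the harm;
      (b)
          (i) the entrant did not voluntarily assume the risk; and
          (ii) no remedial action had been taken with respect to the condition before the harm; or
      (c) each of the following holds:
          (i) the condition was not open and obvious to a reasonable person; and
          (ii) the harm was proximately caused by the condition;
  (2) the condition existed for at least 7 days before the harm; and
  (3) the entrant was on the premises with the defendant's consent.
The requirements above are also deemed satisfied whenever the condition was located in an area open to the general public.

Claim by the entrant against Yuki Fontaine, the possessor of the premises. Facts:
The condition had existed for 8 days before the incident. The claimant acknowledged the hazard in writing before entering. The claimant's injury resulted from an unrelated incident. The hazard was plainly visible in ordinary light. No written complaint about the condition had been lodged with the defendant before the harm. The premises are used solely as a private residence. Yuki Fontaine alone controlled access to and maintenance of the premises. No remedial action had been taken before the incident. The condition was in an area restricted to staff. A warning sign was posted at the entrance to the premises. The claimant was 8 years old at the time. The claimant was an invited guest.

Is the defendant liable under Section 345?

(i) entrant a minor — holds.
(A) no signage posted — fails.
(B) not (exclusive control) — not satisfied.
(C) commercial use — not met.
(D) complaint lodged — not satisfied.
(ii) = F OR F OR F OR F = false.
So (a) is not satisfied (T AND F).
(i) no assumed risk — not satisfied.
(ii) no remedial action — holds.
(b) = F AND T = false.
(i) not open/obvious — not satisfied.
(ii) proximate cause — not met.
(c): F AND F → false.
So (1) is not satisfied (F OR F OR F).
(2) condition ≥7 days old — holds.
(3) consent to enter — holds.
Overall = F AND T AND T = false.
Exception (public area) — not satisfied.
Result: main false OR exception false → false.

No — not liable.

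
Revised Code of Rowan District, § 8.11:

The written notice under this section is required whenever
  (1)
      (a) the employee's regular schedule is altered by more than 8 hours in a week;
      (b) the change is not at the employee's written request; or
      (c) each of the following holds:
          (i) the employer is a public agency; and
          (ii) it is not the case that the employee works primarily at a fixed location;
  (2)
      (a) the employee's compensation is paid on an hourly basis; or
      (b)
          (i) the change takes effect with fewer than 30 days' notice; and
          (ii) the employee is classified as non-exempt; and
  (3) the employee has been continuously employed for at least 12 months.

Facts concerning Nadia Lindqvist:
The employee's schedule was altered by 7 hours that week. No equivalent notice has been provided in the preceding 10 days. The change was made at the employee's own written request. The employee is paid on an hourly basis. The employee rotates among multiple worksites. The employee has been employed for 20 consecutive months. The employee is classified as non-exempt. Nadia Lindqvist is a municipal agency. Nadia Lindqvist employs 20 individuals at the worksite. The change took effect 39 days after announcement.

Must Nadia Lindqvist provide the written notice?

(a) schedule shift > 8h — not met.
(b) not employee-requested — not met.
(i) public agency — satisfied.
(ii) not (fixed location) — satisfied.
(c) = T AND T = true.
So (1) is satisfied (F OR F OR T).
(a) hourly-paid — holds.
(i) < 30 days' notice — fails.
(ii) non-exempt — satisfied.
(b): F AND T → false.
(2): T OR F → true.
(3) tenure ≥ 12 mo. — holds.
Overall = T AND T AND T = true.

Yes — required.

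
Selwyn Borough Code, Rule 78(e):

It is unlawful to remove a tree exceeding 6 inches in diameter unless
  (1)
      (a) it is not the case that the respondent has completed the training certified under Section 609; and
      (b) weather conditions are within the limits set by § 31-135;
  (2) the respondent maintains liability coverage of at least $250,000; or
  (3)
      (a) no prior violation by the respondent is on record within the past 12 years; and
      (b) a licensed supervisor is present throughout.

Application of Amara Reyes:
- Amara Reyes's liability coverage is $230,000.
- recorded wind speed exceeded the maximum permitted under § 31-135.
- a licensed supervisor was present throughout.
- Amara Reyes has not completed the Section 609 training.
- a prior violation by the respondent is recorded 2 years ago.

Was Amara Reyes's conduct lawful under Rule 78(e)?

(a) not (training certified) — satisfied.
(b) weather ok — not met.
(1): T AND F → false.
(2) coverage ≥ $250,000 — not met.
(a) no prior violation — fails.
(b) supervisor present — met.
So (3) is not satisfied (F AND T).
So Overall is not satisfied (F OR F OR F).

No — unlawful.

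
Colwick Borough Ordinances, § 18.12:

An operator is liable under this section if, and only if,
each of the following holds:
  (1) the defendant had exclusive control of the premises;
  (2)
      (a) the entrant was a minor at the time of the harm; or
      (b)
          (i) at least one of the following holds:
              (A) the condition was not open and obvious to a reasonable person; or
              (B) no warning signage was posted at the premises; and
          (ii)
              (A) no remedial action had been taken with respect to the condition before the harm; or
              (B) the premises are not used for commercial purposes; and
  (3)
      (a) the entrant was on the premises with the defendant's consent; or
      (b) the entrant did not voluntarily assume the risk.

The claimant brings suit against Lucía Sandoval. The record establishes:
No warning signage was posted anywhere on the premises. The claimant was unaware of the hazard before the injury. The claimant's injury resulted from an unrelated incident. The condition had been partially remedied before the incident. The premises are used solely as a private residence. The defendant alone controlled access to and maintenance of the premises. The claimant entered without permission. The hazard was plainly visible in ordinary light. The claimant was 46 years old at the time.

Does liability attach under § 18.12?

(1) exclusive control — holds.
(a) entrant a minor — not met.
(A) not open/obvious — fails.
(B) no signage posted — met.
So (i) is satisfied (F OR T).
(A) no remedial action — not satisfied.
(B) not (commercial use) — holds.
So (ii) is satisfied (F OR T).
(b) = T AND T = true.
(2): F OR T → true.
(a) consent to enter — fails.
(b) no assumed risk — satisfied.
So (3) is satisfied (F OR T).
Overall: T AND T AND T → true.

Yes — liable.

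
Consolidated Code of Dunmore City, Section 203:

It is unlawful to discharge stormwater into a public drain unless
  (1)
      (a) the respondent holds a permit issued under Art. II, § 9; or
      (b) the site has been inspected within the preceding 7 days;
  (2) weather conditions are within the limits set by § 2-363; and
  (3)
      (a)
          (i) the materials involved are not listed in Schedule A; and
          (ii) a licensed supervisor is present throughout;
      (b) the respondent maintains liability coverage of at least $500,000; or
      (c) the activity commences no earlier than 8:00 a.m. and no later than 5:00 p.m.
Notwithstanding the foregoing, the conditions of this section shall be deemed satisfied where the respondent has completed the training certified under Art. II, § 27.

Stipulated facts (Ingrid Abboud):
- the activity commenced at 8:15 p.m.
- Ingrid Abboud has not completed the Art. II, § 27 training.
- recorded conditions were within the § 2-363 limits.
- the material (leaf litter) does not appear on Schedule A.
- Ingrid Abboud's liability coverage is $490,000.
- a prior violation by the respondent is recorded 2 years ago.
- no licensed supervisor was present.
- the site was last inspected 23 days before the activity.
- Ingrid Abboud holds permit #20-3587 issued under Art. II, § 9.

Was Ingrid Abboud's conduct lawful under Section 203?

No — unlawful.

(a) holds permit — satisfied.
(b) site inspected — not met.
(1): T OR F → true.
(2) weather ok — holds.
(i) not (Schedule A material) — holds.
(ii) supervisor present — not met.
(a) = T AND F = false.
(b) coverage ≥ $500,000 — not met.
(c) start within hours — not satisfied.
(3): F OR F OR F → false.
So Overall is not satisfied (T AND T AND F).
Exception (training certified) — not satisfied.
Result: main false OR exception false → false.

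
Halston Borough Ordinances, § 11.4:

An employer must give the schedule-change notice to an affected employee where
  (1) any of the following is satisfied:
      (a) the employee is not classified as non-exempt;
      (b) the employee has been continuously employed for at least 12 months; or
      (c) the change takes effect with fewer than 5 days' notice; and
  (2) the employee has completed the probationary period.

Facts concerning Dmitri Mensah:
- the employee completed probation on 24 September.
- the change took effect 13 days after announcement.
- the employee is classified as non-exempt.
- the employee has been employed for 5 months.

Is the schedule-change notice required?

No — not required.

(a) not (non-exempt) — not met.
(b) tenure ≥ 12 mo. — fails.
(c) < 5 days' notice — not met.
So (1) is not satisfied (F OR F OR F).
(2) past probation — holds.
So Overall is not satisfied (F AND T).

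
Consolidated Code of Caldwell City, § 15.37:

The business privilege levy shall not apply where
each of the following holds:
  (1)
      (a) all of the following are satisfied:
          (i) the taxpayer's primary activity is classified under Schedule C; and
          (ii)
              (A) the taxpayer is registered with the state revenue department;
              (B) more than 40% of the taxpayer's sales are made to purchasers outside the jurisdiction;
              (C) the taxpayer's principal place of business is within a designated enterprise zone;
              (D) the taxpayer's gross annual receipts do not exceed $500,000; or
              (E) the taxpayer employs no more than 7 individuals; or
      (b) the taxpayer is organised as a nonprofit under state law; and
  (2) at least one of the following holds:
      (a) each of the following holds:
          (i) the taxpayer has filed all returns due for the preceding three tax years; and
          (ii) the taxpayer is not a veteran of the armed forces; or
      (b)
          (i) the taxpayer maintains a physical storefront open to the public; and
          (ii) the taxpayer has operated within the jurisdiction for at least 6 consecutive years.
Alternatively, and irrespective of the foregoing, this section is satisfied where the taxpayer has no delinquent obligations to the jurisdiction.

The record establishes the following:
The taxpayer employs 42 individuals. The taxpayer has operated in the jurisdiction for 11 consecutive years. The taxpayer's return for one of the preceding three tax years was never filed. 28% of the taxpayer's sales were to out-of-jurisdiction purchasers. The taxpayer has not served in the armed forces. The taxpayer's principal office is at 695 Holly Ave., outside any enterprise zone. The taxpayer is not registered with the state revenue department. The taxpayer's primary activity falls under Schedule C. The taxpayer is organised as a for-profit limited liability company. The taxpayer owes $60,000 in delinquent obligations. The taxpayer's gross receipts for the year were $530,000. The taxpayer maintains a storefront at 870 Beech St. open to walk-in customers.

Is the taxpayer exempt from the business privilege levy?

(i) Schedule C activity — met.
(A) state-registered — fails.
(B) >40% out-of-jur. sales — not met.
(C) in enterprise zone — not met.
(D) receipts ≤ $500,000 — fails.
(E) ≤ 7 employees — fails.
So (ii) is not satisfied (F OR F OR F OR F OR F).
(a): T AND F → false.
(b) nonprofit — not met.
So (1) is not satisfied (F OR F).
(i) returns current — not met.
(ii) not (veteran) — satisfied.
So (a) is not satisfied (F AND T).
(i) has storefront — met.
(ii) ≥ 6 yrs in jurisdiction — holds.
(b): T AND T → true.
(2) = F OR T = true.
So Overall is not satisfied (F AND T).
Exception (no delinquency) — not satisfied.
Result: main false OR exception false → false.

No — not exempt.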